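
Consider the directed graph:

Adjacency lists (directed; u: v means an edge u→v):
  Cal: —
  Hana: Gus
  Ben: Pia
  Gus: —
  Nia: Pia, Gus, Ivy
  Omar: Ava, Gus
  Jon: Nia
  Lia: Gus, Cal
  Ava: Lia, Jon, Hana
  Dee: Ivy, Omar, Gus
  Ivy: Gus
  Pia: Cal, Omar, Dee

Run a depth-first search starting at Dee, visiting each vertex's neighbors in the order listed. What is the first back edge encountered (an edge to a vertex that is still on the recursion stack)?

DFS from Dee (visiting each vertex's neighbors in the order listed); mark gray on enter, black on exit:
Dee gray
  Ivy gray
    Gus gray
    Gus black
  Ivy black
  Omar gray
    Ava gray
      Lia gray
        Lia→Gus: Gus black — skip
        Cal gray
        Cal black
      Lia black
      Jon gray
        Nia gray
          Pia gray
            Pia→Cal: Cal black — skip
            Pia→Omar: Omar is gray → back edge
First back edge: Pia → Omar.

Pia->Omar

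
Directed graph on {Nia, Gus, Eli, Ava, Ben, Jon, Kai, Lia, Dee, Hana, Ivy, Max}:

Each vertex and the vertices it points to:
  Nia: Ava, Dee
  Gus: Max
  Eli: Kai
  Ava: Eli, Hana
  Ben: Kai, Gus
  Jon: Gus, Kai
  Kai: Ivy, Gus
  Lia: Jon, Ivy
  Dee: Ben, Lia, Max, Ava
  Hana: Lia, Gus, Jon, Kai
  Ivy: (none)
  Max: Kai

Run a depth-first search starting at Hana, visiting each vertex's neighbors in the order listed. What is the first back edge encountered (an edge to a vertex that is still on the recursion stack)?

DFS from Hana (visiting each vertex's neighbors in the order listed); mark gray on enter, black on exit:
Hana gray
  Lia gray
    Jon gray
      Gus gray
        Max gray
          Kai gray
            Ivy gray
            Ivy black
            Kai→Gus: Gus is gray → back edge
First back edge: Kai → Gus.

Kai->Gus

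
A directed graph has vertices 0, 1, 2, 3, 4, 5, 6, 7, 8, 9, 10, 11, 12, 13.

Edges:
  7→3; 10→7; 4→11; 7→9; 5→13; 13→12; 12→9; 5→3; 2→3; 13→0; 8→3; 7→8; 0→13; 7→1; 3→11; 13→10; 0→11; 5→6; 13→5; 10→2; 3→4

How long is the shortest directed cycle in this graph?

2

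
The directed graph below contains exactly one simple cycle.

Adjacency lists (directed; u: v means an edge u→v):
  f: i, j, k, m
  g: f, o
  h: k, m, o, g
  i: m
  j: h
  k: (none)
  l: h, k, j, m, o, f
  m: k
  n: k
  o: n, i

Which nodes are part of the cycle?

f, g, h, j

DFS with gray/black marking from j:
j gray
  h gray
    k gray
    k black
    m gray
      m→k: k black — skip
    m black
    o gray
      n gray
        n→k: k black — skip
      n black
      i gray
        i→m: m black — skip
      i black
    o black
    g gray
      f gray
        f→i: i black — skip
        f→j: j is gray → back edge
Back edge closes the cycle j → h → g → f → j; its vertices are {f, g, h, j}.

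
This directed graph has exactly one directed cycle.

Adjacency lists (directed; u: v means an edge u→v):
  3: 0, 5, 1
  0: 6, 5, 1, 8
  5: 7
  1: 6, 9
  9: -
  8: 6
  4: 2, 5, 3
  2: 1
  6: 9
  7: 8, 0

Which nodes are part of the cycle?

DFS with gray/black marking from 0:
0 gray
  6 gray
    9 gray
    9 black
  6 black
  5 gray
    7 gray
      8 gray
        8→6: 6 black — skip
      8 black
      7→0: 0 is gray → back edge
Back edge closes the cycle 0 → 5 → 7 → 0; its vertices are {0, 5, 7}.

0, 5, 7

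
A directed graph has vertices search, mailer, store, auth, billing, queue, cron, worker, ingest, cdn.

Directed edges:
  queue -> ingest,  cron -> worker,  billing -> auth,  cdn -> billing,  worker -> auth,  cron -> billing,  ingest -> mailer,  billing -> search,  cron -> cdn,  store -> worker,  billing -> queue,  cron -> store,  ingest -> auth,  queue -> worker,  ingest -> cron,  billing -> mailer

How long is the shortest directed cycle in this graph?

For each vertex v, BFS finds the shortest path from v back to v.
The shortest such closed walk is cron → billing → queue → ingest → cron, length 4.

4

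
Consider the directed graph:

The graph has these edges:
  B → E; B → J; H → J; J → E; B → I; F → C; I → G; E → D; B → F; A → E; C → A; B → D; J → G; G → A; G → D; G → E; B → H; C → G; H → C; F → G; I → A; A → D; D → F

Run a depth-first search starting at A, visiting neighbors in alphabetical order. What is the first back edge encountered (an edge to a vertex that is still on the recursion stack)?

C->A

DFS from A (visiting neighbors in alphabetical order); mark gray on enter, black on exit:
A gray
  D gray
    F gray
      C gray
        C→A: A is gray → back edge
First back edge: C → A.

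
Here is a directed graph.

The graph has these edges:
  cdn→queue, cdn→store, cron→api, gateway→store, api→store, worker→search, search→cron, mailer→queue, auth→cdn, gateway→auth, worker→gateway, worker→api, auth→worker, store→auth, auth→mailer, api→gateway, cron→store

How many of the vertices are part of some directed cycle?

8

A vertex is on a directed cycle iff it belongs to a strongly connected component of size ≥ 2 (or has a self-loop).
The vertices on cycles are {api, cdn, auth, cron, store, search, worker, gateway} — 8 in total.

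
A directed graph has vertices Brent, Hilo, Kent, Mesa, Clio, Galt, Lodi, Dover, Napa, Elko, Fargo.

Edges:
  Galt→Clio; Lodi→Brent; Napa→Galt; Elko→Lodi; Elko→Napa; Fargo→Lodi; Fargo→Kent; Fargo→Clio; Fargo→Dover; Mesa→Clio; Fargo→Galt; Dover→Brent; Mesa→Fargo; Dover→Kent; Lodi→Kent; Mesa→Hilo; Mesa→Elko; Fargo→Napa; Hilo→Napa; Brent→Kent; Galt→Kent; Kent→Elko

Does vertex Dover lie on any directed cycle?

No

Dover lies on a cycle iff there is a path from Dover back to itself.
Exploring from Dover, it never reaches itself; equivalently, its strongly connected component is a singleton.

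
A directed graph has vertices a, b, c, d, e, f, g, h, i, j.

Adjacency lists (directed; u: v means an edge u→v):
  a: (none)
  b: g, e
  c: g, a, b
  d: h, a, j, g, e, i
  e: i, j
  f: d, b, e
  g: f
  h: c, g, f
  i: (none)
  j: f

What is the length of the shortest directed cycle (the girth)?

For each vertex v, BFS finds the shortest path from v back to v.
The shortest such closed walk is h → f → d → h, length 3.

3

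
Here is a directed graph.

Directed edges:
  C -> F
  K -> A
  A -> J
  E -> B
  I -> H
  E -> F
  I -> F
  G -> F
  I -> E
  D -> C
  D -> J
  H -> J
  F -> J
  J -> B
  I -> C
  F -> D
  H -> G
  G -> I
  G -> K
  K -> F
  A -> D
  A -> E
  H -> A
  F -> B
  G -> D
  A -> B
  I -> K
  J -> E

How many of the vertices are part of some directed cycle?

8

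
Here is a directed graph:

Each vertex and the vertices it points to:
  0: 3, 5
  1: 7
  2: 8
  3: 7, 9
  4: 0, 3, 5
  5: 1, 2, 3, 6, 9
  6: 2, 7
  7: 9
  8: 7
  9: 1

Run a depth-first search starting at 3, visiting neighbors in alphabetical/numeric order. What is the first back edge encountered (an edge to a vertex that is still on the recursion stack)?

1->7

DFS from 3 (visiting neighbors in alphabetical/numeric order); mark gray on enter, black on exit:
3 gray
  7 gray
    9 gray
      1 gray
        1→7: 7 is gray → back edge
First back edge: 1 → 7.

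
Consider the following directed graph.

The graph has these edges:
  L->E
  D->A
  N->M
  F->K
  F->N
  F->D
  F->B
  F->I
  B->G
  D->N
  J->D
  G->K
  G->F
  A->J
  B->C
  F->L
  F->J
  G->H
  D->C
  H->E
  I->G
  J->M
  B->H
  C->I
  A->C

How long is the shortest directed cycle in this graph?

For each vertex v, BFS finds the shortest path from v back to v.
The shortest such closed walk is F → B → G → F, length 3.

3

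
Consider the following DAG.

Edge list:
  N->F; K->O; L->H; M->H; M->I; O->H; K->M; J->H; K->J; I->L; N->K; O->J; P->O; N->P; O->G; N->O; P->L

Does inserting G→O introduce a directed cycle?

Yes

Adding G→O creates a cycle iff O can already reach G.
Path from O: O → G.
So O → … → G → O is a cycle.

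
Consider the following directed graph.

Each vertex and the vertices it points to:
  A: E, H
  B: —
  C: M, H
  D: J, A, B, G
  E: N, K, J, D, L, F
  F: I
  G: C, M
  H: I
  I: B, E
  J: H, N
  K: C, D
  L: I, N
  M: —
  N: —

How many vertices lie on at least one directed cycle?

11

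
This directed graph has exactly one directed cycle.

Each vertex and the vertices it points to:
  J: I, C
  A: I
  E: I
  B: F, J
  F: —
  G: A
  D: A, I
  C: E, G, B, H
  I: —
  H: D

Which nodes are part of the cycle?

B, C, J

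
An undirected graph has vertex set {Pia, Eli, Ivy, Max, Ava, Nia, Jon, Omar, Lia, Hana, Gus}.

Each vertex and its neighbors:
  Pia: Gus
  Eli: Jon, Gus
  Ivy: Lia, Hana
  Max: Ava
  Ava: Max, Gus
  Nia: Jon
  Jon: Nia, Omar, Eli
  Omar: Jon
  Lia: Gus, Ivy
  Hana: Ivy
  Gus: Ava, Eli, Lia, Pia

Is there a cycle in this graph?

No

DFS, tracking each vertex's parent; an edge to a visited non-parent vertex closes a cycle.
Start from Nia:
visit Nia (parent –)
  visit Jon (parent Nia)
    Jon–Nia: parent, skip
    visit Omar (parent Jon)
      Omar–Jon: parent, skip
    visit Eli (parent Jon)
      Eli–Jon: parent, skip
      visit Gus (parent Eli)
        visit Ava (parent Gus)
          visit Max (parent Ava)
            Max–Ava: parent, skip
          Ava–Gus: parent, skip
        Gus–Eli: parent, skip
        visit Lia (parent Gus)
          Lia–Gus: parent, skip
          visit Ivy (parent Lia)
            Ivy–Lia: parent, skip
            visit Hana (parent Ivy)
              Hana–Ivy: parent, skip
        visit Pia (parent Gus)
          Pia–Gus: parent, skip
No non-parent visited neighbor found — the graph is a forest.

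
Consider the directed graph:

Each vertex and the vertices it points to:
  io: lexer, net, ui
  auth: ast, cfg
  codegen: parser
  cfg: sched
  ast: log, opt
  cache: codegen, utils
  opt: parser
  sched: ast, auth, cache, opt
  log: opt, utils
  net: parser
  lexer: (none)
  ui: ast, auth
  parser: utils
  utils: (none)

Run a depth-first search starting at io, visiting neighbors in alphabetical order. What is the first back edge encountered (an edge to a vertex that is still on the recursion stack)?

sched→auth

DFS from io (visiting neighbors in alphabetical order); mark gray on enter, black on exit:
io gray
  lexer gray
  lexer black
  net gray
    parser gray
      utils gray
      utils black
    parser black
  net black
  ui gray
    ast gray
      log gray
        opt gray
          opt→parser: parser black — skip
        opt black
        log→utils: utils black — skip
      log black
      ast→opt: opt black — skip
    ast black
    auth gray
      auth→ast: ast black — skip
      cfg gray
        sched gray
          sched→ast: ast black — skip
          sched→auth: auth is gray → back edge
First back edge: sched → auth.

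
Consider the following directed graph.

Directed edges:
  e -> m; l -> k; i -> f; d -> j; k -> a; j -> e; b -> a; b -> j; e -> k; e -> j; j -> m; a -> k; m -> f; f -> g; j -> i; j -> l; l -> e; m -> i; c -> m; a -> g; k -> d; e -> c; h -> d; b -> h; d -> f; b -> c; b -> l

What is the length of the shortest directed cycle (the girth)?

For each vertex v, BFS finds the shortest path from v back to v.
The shortest such closed walk is j → e → j, length 2.

2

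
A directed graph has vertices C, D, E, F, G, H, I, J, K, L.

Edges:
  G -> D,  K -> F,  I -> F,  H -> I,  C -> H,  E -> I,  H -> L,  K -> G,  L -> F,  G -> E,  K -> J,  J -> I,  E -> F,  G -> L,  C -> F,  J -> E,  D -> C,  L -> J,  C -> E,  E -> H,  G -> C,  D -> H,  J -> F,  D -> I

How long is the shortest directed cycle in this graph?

For each vertex v, BFS finds the shortest path from v back to v.
The shortest such closed walk is L → J → E → H → L, length 4.

4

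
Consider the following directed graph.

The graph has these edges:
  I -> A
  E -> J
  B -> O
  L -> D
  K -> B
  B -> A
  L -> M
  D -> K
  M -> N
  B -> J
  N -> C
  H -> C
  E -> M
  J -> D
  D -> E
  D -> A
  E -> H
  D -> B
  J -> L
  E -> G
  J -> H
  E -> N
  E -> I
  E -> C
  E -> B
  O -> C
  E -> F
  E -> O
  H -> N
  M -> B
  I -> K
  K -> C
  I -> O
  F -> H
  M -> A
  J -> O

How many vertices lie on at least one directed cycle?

A vertex is on a directed cycle iff it belongs to a strongly connected component of size ≥ 2 (or has a self-loop).
The vertices on cycles are {B, D, E, I, J, K, L, M} — 8 in total.

8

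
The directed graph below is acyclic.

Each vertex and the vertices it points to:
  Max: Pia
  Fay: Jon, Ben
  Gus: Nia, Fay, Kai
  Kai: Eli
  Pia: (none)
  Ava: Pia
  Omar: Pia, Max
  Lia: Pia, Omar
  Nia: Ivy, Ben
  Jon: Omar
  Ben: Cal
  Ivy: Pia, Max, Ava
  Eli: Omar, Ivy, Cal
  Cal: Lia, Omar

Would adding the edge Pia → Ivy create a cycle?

Yes

Adding Pia→Ivy creates a cycle iff Ivy can already reach Pia.
Path from Ivy: Ivy → Pia.
So Ivy → … → Pia → Ivy is a cycle.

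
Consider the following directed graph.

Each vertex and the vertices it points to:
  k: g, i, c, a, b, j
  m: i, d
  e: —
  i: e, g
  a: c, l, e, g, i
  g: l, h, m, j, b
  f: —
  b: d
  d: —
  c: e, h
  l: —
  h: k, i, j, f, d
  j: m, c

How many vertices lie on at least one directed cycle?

A vertex is on a directed cycle iff it belongs to a strongly connected component of size ≥ 2 (or has a self-loop).
The vertices on cycles are {a, c, g, h, i, j, k, m} — 8 in total.

8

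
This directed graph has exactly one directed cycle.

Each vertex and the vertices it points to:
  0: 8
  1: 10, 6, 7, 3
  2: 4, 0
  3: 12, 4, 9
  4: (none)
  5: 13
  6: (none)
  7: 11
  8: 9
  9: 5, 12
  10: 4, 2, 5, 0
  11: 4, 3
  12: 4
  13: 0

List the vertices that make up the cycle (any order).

DFS with gray/black marking from 5:
5 gray
  13 gray
    0 gray
      8 gray
        9 gray
          9→5: 5 is gray → back edge
Back edge closes the cycle 5 → 13 → 0 → 8 → 9 → 5; its vertices are {0, 5, 8, 9, 13}.

0, 5, 8, 9, 13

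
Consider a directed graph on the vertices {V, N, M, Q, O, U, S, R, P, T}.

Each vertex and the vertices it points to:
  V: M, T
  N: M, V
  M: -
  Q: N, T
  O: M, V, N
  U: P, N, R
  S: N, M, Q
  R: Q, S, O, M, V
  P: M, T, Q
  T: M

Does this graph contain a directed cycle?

No

DFS with white/gray/black marking, starting from P:
P gray
  M gray
  M black
  T gray
    T→M: M black — skip
  T black
  Q gray
    N gray
      N→M: M black — skip
      V gray
        V→M: M black — skip
        V→T: T black — skip
      V black
    N black
    Q→T: T black — skip
  Q black
P black
O gray
  O→M: M black — skip
  O→V: V black — skip
  O→N: N black — skip
O black
U gray
  U→P: P black — skip
  U→N: N black — skip
  R gray
    R→Q: Q black — skip
    S gray
      S→N: N black — skip
      S→M: M black — skip
      S→Q: Q black — skip
    S black
    R→O: O black — skip
    R→M: M black — skip
    R→V: V black — skip
  R black
U black
Every edge goes to a white or black vertex — no back edge, so the graph is acyclic.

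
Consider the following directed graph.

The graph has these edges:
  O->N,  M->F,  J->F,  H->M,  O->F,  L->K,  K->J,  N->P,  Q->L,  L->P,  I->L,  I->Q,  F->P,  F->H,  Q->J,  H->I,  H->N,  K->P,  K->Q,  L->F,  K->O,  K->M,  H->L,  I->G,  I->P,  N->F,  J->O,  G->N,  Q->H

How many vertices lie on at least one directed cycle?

11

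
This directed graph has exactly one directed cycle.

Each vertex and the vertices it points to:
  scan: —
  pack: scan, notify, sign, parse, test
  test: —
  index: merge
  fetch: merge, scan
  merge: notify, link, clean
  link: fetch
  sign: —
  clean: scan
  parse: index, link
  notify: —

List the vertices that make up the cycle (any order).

DFS with gray/black marking from link:
link gray
  fetch gray
    merge gray
      notify gray
      notify black
      merge→link: link is gray → back edge
Back edge closes the cycle link → fetch → merge → link; its vertices are {link, fetch, merge}.

link, fetch, merge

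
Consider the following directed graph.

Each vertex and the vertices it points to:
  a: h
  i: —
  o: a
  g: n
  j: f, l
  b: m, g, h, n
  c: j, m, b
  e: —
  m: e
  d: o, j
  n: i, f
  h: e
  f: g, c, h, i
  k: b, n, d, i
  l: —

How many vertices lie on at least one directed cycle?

6

A vertex is on a directed cycle iff it belongs to a strongly connected component of size ≥ 2 (or has a self-loop).
The vertices on cycles are {b, c, f, g, j, n} — 6 in total.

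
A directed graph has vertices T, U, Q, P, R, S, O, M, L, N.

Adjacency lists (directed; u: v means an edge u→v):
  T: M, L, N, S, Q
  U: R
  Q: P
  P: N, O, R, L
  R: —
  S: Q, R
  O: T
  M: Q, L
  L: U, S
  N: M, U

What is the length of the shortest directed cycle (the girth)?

4

For each vertex v, BFS finds the shortest path from v back to v.
The shortest such closed walk is O → T → Q → P → O, length 4.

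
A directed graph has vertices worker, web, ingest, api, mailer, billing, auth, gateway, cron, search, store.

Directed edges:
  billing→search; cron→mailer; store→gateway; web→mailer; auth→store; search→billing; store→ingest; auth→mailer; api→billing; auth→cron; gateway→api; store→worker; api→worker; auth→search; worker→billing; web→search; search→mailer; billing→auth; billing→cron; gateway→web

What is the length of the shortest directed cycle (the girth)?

2

For each vertex v, BFS finds the shortest path from v back to v.
The shortest such closed walk is billing → search → billing, length 2.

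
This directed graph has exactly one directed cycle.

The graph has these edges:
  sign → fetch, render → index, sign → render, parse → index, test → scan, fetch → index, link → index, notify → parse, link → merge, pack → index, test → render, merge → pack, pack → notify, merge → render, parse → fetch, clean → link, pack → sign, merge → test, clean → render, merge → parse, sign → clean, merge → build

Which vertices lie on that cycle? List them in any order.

DFS with gray/black marking from merge:
merge gray
  pack gray
    index gray
    index black
    sign gray
      render gray
        render→index: index black — skip
      render black
      fetch gray
        fetch→index: index black — skip
      fetch black
      clean gray
        link gray
          link→index: index black — skip
          link→merge: merge is gray → back edge
Back edge closes the cycle merge → pack → sign → clean → link → merge; its vertices are {link, pack, sign, clean, merge}.

link, pack, sign, clean, merge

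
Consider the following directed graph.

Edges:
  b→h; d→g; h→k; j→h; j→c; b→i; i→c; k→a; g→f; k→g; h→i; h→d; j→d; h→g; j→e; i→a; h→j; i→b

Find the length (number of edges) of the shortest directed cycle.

For each vertex v, BFS finds the shortest path from v back to v.
The shortest such closed walk is b → i → b, length 2.

2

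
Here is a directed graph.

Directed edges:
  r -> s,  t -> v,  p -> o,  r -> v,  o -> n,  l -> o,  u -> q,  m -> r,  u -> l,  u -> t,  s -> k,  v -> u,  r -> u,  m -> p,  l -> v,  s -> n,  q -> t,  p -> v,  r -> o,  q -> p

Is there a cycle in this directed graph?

Yes

DFS with white/gray/black marking, starting from p:
p gray
  o gray
    n gray
    n black
  o black
  v gray
    u gray
      l gray
        l→o: o black — skip
        l→v: v is gray → back edge
Back edge found, so a cycle exists: v → u → l → v.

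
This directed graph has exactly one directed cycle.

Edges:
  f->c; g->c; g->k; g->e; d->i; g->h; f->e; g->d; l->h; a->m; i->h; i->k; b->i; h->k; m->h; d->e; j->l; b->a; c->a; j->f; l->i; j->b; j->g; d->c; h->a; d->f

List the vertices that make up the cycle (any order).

DFS with gray/black marking from a:
a gray
  m gray
    h gray
      h→a: a is gray → back edge
Back edge closes the cycle a → m → h → a; its vertices are {a, h, m}.

a, h, m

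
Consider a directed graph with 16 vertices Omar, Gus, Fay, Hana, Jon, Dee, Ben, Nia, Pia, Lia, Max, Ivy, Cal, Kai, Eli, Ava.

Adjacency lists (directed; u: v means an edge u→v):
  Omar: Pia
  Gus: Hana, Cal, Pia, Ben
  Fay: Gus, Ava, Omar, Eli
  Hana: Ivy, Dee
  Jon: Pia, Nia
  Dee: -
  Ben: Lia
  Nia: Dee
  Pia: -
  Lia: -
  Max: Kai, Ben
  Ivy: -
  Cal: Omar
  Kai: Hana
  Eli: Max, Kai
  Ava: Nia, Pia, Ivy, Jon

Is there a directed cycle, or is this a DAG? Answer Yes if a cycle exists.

DFS with white/gray/black marking, starting from Lia:
Lia gray
Lia black
Omar gray
  Pia gray
  Pia black
Omar black
Gus gray
  Hana gray
    Ivy gray
    Ivy black
    Dee gray
    Dee black
  Hana black
  Cal gray
    Cal→Omar: Omar black — skip
  Cal black
  Gus→Pia: Pia black — skip
  Ben gray
    Ben→Lia: Lia black — skip
  Ben black
Gus black
Fay gray
  Fay→Gus: Gus black — skip
  Ava gray
    Nia gray
      Nia→Dee: Dee black — skip
    Nia black
    Ava→Pia: Pia black — skip
    Ava→Ivy: Ivy black — skip
    Jon gray
      Jon→Pia: Pia black — skip
      Jon→Nia: Nia black — skip
    Jon black
  Ava black
  Fay→Omar: Omar black — skip
  Eli gray
    Max gray
      Kai gray
        Kai→Hana: Hana black — skip
      Kai black
      Max→Ben: Ben black — skip
    Max black
    Eli→Kai: Kai black — skip
  Eli black
Fay black
Every edge goes to a white or black vertex — no back edge, so the graph is acyclic.

No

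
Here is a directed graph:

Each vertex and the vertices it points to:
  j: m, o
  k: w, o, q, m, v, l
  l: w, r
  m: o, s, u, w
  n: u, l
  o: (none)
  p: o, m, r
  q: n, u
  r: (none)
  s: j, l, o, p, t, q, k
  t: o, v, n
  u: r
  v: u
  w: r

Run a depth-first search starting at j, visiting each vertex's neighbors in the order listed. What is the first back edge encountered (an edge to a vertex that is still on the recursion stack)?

DFS from j (visiting each vertex's neighbors in the order listed); mark gray on enter, black on exit:
j gray
  m gray
    o gray
    o black
    s gray
      s→j: j is gray → back edge
First back edge: s → j.

s->j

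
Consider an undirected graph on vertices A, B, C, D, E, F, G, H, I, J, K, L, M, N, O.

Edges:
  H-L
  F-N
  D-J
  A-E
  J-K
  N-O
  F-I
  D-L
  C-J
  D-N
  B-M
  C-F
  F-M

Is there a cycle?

Yes

DFS, tracking each vertex's parent; an edge to a visited non-parent vertex closes a cycle.
Start from E:
visit E (parent –)
  visit A (parent E)
    A–E: parent, skip
visit B (parent –)
  visit M (parent B)
    visit F (parent M)
      F–M: parent, skip
      visit C (parent F)
        visit J (parent C)
          J–C: parent, skip
          visit K (parent J)
            K–J: parent, skip
          visit D (parent J)
            visit N (parent D)
              N–F: F visited and ≠ parent → cycle
Cycle: F – C – J – D – N – F.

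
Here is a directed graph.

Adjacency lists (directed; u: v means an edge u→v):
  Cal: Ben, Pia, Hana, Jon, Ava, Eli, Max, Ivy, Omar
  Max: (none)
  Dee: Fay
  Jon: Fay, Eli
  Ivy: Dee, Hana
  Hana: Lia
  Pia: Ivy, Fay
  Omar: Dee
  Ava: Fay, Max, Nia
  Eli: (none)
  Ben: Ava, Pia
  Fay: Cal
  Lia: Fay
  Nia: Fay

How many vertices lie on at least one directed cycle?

A vertex is on a directed cycle iff it belongs to a strongly connected component of size ≥ 2 (or has a self-loop).
The vertices on cycles are {Ava, Ben, Cal, Dee, Fay, Ivy, Jon, Lia, Nia, Pia, Hana, Omar} — 12 in total.

12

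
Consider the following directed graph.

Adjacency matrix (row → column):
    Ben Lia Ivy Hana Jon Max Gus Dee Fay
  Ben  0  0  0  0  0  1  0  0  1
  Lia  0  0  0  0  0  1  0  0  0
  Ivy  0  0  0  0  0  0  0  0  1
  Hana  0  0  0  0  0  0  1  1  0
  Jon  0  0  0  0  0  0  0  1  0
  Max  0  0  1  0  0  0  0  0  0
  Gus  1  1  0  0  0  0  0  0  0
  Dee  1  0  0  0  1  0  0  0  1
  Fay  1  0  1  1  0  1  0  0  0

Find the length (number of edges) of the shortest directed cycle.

2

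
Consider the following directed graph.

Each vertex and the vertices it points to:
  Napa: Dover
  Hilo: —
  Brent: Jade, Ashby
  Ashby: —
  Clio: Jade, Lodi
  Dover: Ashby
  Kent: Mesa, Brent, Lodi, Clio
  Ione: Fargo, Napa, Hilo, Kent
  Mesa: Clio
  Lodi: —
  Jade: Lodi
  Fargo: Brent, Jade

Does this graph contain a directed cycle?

No

DFS with white/gray/black marking, starting from Ione:
Ione gray
  Fargo gray
    Brent gray
      Jade gray
        Lodi gray
        Lodi black
      Jade black
      Ashby gray
      Ashby black
    Brent black
    Fargo→Jade: Jade black — skip
  Fargo black
  Napa gray
    Dover gray
      Dover→Ashby: Ashby black — skip
    Dover black
  Napa black
  Hilo gray
  Hilo black
  Kent gray
    Mesa gray
      Clio gray
        Clio→Jade: Jade black — skip
        Clio→Lodi: Lodi black — skip
      Clio black
    Mesa black
    Kent→Brent: Brent black — skip
    Kent→Lodi: Lodi black — skip
    Kent→Clio: Clio black — skip
  Kent black
Ione black
Every edge goes to a white or black vertex — no back edge, so the graph is acyclic.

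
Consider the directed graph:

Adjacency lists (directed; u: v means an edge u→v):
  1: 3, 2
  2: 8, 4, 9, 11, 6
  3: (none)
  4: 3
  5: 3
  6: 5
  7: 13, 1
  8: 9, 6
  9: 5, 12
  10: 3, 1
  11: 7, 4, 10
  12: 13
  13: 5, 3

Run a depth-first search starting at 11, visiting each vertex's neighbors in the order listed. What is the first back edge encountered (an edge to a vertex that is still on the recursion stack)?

2→11

DFS from 11 (visiting each vertex's neighbors in the order listed); mark gray on enter, black on exit:
11 gray
  7 gray
    13 gray
      5 gray
        3 gray
        3 black
      5 black
      13→3: 3 black — skip
    13 black
    1 gray
      1→3: 3 black — skip
      2 gray
        8 gray
          9 gray
            9→5: 5 black — skip
            12 gray
              12→13: 13 black — skip
            12 black
          9 black
          6 gray
            6→5: 5 black — skip
          6 black
        8 black
        4 gray
          4→3: 3 black — skip
        4 black
        2→9: 9 black — skip
        2→11: 11 is gray → back edge
First back edge: 2 → 11.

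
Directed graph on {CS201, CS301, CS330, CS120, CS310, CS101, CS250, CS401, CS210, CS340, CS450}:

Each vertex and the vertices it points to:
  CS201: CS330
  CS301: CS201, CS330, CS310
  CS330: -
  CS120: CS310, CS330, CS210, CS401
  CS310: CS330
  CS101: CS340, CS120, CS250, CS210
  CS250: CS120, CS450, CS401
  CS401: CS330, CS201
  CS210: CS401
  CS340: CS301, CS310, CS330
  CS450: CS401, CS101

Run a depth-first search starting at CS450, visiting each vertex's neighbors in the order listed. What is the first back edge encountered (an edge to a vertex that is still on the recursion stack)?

CS250->CS450

DFS from CS450 (visiting each vertex's neighbors in the order listed); mark gray on enter, black on exit:
CS450 gray
  CS401 gray
    CS330 gray
    CS330 black
    CS201 gray
      CS201→CS330: CS330 black — skip
    CS201 black
  CS401 black
  CS101 gray
    CS340 gray
      CS301 gray
        CS301→CS201: CS201 black — skip
        CS301→CS330: CS330 black — skip
        CS310 gray
          CS310→CS330: CS330 black — skip
        CS310 black
      CS301 black
      CS340→CS310: CS310 black — skip
      CS340→CS330: CS330 black — skip
    CS340 black
    CS120 gray
      CS120→CS310: CS310 black — skip
      CS120→CS330: CS330 black — skip
      CS210 gray
        CS210→CS401: CS401 black — skip
      CS210 black
      CS120→CS401: CS401 black — skip
    CS120 black
    CS250 gray
      CS250→CS120: CS120 black — skip
      CS250→CS450: CS450 is gray → back edge
First back edge: CS250 → CS450.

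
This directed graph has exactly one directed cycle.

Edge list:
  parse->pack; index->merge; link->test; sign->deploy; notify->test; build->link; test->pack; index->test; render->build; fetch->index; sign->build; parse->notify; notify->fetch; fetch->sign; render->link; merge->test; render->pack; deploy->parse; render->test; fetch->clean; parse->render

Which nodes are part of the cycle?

sign, fetch, parse, deploy, notify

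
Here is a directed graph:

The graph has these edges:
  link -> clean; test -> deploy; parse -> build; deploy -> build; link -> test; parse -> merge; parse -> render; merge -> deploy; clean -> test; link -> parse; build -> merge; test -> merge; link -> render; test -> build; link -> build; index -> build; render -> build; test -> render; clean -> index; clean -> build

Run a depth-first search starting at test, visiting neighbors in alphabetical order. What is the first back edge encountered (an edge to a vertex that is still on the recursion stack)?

deploy->build

DFS from test (visiting neighbors in alphabetical order); mark gray on enter, black on exit:
test gray
  build gray
    merge gray
      deploy gray
        deploy→build: build is gray → back edge
First back edge: deploy → build.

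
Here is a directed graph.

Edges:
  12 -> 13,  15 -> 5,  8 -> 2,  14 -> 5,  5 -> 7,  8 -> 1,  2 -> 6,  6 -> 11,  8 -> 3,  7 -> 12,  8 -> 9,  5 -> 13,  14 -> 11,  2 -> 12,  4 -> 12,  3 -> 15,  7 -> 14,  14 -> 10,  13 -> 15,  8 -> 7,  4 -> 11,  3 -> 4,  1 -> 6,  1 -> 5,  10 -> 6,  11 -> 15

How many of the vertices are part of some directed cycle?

A vertex is on a directed cycle iff it belongs to a strongly connected component of size ≥ 2 (or has a self-loop).
The vertices on cycles are {5, 6, 7, 10, 11, 12, 13, 14, 15} — 9 in total.

9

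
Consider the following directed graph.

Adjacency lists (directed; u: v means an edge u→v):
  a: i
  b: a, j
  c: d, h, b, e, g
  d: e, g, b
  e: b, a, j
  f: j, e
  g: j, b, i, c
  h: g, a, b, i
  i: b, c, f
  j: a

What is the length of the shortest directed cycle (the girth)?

For each vertex v, BFS finds the shortest path from v back to v.
The shortest such closed walk is c → g → c, length 2.

2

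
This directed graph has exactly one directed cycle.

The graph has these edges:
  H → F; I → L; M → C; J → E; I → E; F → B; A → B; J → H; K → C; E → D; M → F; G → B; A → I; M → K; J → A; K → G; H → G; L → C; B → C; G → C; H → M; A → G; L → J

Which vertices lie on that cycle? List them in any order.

A, I, J, L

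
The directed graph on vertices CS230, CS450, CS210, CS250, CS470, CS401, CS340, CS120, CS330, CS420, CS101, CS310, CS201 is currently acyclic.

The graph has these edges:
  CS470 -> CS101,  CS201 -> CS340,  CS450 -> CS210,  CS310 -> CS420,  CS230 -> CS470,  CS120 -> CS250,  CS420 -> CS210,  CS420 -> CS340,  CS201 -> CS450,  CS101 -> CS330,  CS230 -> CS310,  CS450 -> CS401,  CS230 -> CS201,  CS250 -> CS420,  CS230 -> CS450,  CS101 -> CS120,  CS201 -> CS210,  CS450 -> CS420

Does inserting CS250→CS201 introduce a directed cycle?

Adding CS250→CS201 creates a cycle iff CS201 can already reach CS250.
Explore from CS201: no path reaches CS250. The graph stays acyclic.

No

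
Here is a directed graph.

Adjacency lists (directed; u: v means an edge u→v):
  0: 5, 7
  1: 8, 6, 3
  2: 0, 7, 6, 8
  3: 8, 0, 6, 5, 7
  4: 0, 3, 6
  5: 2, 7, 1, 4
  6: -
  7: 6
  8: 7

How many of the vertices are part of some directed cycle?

6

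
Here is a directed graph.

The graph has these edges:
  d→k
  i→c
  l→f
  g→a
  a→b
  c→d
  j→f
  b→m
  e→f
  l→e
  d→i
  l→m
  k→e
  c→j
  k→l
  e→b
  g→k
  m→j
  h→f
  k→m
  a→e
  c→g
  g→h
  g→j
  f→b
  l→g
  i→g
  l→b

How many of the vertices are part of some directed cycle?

10

A vertex is on a directed cycle iff it belongs to a strongly connected component of size ≥ 2 (or has a self-loop).
The vertices on cycles are {b, c, d, f, g, i, j, k, l, m} — 10 in total.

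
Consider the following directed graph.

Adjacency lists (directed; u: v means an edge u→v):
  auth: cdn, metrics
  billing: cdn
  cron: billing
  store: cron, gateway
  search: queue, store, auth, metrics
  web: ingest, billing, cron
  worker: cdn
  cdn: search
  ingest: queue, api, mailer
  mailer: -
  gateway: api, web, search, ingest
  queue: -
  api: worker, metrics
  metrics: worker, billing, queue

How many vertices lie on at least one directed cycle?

12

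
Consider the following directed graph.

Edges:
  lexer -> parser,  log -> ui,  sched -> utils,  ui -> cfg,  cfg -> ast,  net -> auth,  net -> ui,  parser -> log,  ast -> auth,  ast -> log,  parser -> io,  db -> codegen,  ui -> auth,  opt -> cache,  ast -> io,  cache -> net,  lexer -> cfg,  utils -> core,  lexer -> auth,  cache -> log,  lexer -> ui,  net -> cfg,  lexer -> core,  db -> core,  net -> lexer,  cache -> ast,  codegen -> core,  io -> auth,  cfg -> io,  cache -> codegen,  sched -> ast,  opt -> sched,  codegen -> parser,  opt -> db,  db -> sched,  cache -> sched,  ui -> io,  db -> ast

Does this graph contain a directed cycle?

DFS with white/gray/black marking, starting from auth:
auth gray
auth black
lexer gray
  ui gray
    cfg gray
      io gray
        io→auth: auth black — skip
      io black
      ast gray
        log gray
          log→ui: ui is gray → back edge
Back edge found, so a cycle exists: ui → cfg → ast → log → ui.

Yes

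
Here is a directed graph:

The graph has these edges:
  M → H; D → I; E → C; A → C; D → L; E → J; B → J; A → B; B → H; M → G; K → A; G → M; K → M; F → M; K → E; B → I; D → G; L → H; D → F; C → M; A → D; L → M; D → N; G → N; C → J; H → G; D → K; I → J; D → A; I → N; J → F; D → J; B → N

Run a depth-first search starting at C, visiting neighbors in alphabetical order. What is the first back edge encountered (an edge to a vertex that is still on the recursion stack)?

DFS from C (visiting neighbors in alphabetical order); mark gray on enter, black on exit:
C gray
  J gray
    F gray
      M gray
        G gray
          G→M: M is gray → back edge
First back edge: G → M.

G→M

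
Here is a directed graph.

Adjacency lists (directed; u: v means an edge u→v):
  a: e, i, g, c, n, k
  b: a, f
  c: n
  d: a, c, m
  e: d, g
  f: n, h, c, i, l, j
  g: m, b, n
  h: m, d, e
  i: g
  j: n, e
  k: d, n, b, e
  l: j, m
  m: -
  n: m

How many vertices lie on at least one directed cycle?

11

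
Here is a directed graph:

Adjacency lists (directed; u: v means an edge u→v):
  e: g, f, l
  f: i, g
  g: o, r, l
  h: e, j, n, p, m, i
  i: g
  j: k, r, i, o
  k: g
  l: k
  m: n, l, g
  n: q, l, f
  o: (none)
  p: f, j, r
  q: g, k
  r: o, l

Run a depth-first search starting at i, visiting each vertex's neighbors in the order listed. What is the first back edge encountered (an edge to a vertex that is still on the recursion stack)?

DFS from i (visiting each vertex's neighbors in the order listed); mark gray on enter, black on exit:
i gray
  g gray
    o gray
    o black
    r gray
      r→o: o black — skip
      l gray
        k gray
          k→g: g is gray → back edge
First back edge: k → g.

k->g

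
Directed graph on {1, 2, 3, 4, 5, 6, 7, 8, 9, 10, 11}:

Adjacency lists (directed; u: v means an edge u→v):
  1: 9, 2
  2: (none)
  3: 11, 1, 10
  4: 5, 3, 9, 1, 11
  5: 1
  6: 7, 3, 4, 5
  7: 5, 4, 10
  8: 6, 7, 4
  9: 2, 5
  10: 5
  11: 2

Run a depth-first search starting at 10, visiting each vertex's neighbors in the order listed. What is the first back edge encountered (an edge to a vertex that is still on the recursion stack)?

9->5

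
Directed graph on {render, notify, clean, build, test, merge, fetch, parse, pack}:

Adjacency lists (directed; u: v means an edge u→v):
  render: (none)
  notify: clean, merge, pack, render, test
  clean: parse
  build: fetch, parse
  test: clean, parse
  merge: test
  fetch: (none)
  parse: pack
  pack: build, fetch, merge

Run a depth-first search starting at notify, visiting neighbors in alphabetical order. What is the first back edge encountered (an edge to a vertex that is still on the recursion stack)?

DFS from notify (visiting neighbors in alphabetical order); mark gray on enter, black on exit:
notify gray
  clean gray
    parse gray
      pack gray
        build gray
          fetch gray
          fetch black
          build→parse: parse is gray → back edge
First back edge: build → parse.

build→parse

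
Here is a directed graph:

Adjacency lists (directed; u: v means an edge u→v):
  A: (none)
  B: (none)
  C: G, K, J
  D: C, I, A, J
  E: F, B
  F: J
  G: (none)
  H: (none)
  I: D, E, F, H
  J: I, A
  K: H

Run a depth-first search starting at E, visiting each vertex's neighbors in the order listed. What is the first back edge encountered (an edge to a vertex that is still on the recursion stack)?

C→J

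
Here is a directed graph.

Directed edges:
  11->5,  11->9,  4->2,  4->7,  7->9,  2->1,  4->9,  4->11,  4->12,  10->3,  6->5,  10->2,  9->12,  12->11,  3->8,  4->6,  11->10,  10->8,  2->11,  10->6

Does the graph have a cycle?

Yes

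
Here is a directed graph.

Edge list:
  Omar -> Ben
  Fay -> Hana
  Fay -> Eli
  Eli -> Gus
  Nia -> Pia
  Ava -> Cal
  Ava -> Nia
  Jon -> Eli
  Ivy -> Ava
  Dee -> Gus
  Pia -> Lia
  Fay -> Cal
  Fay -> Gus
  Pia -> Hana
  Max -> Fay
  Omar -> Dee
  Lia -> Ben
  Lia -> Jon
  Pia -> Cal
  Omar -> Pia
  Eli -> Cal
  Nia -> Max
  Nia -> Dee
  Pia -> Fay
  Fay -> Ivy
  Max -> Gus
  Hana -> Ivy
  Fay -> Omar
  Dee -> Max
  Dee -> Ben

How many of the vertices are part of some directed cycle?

9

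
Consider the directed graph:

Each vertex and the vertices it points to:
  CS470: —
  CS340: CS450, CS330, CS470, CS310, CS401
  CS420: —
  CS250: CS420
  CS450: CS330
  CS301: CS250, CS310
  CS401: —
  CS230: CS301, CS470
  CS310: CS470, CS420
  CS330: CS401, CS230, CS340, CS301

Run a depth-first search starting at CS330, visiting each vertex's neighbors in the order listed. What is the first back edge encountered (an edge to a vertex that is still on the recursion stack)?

CS450→CS330

DFS from CS330 (visiting each vertex's neighbors in the order listed); mark gray on enter, black on exit:
CS330 gray
  CS401 gray
  CS401 black
  CS230 gray
    CS301 gray
      CS250 gray
        CS420 gray
        CS420 black
      CS250 black
      CS310 gray
        CS470 gray
        CS470 black
        CS310→CS420: CS420 black — skip
      CS310 black
    CS301 black
    CS230→CS470: CS470 black — skip
  CS230 black
  CS340 gray
    CS450 gray
      CS450→CS330: CS330 is gray → back edge
First back edge: CS450 → CS330.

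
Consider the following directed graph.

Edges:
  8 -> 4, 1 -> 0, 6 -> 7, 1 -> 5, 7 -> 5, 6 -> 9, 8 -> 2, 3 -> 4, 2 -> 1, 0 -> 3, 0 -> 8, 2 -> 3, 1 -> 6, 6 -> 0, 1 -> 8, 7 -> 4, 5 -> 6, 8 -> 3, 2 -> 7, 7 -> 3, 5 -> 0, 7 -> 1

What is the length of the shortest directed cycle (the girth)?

For each vertex v, BFS finds the shortest path from v back to v.
The shortest such closed walk is 7 → 1 → 6 → 7, length 3.

3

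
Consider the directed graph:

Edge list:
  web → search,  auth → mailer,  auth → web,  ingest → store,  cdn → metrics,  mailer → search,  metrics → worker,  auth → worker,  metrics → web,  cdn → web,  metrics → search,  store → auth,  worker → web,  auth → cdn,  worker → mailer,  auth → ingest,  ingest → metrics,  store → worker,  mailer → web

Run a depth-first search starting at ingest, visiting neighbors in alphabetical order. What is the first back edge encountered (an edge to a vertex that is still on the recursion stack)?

DFS from ingest (visiting neighbors in alphabetical order); mark gray on enter, black on exit:
ingest gray
  metrics gray
    search gray
    search black
    web gray
      web→search: search black — skip
    web black
    worker gray
      mailer gray
        mailer→search: search black — skip
        mailer→web: web black — skip
      mailer black
      worker→web: web black — skip
    worker black
  metrics black
  store gray
    auth gray
      cdn gray
        cdn→metrics: metrics black — skip
        cdn→web: web black — skip
      cdn black
      auth→ingest: ingest is gray → back edge
First back edge: auth → ingest.

auth→ingest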